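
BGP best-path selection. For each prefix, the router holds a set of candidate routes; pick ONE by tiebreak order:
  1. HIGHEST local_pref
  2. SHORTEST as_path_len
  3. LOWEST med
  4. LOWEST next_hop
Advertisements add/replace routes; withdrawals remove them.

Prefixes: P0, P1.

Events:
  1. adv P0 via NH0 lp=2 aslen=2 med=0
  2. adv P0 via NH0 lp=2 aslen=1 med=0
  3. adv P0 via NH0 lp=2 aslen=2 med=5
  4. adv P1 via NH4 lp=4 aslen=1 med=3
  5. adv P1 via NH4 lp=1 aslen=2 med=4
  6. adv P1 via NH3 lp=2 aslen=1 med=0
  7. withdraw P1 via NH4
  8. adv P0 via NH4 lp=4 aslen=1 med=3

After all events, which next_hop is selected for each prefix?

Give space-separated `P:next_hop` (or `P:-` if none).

Op 1: best P0=NH0 P1=-
Op 2: best P0=NH0 P1=-
Op 3: best P0=NH0 P1=-
Op 4: best P0=NH0 P1=NH4
Op 5: best P0=NH0 P1=NH4
Op 6: best P0=NH0 P1=NH3
Op 7: best P0=NH0 P1=NH3
Op 8: best P0=NH4 P1=NH3

Answer: P0:NH4 P1:NH3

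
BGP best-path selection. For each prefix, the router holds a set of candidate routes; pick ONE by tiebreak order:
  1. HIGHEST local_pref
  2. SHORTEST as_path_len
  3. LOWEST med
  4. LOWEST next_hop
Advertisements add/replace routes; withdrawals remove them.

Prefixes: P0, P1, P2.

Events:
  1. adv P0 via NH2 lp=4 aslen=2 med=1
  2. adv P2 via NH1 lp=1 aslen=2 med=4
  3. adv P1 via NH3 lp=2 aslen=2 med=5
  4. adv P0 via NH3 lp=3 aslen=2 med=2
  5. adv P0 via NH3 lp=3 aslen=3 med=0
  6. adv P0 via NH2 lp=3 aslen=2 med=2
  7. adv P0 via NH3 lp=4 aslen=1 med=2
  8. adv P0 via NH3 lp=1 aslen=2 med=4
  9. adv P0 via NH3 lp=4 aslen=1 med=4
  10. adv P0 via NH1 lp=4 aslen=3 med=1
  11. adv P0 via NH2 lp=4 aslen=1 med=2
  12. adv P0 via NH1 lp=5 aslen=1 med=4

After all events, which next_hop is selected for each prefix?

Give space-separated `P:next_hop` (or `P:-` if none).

Answer: P0:NH1 P1:NH3 P2:NH1

Derivation:
Op 1: best P0=NH2 P1=- P2=-
Op 2: best P0=NH2 P1=- P2=NH1
Op 3: best P0=NH2 P1=NH3 P2=NH1
Op 4: best P0=NH2 P1=NH3 P2=NH1
Op 5: best P0=NH2 P1=NH3 P2=NH1
Op 6: best P0=NH2 P1=NH3 P2=NH1
Op 7: best P0=NH3 P1=NH3 P2=NH1
Op 8: best P0=NH2 P1=NH3 P2=NH1
Op 9: best P0=NH3 P1=NH3 P2=NH1
Op 10: best P0=NH3 P1=NH3 P2=NH1
Op 11: best P0=NH2 P1=NH3 P2=NH1
Op 12: best P0=NH1 P1=NH3 P2=NH1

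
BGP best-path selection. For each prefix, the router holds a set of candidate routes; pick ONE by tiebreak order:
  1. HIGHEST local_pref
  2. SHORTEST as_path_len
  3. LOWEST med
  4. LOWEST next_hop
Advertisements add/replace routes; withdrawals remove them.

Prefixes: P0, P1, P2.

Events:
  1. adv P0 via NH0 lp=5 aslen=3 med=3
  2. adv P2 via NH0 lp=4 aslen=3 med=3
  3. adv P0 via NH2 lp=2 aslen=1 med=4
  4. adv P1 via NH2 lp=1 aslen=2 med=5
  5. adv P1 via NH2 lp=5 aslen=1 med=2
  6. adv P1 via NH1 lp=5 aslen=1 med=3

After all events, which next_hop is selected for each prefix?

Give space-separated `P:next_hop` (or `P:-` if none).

Answer: P0:NH0 P1:NH2 P2:NH0

Derivation:
Op 1: best P0=NH0 P1=- P2=-
Op 2: best P0=NH0 P1=- P2=NH0
Op 3: best P0=NH0 P1=- P2=NH0
Op 4: best P0=NH0 P1=NH2 P2=NH0
Op 5: best P0=NH0 P1=NH2 P2=NH0
Op 6: best P0=NH0 P1=NH2 P2=NH0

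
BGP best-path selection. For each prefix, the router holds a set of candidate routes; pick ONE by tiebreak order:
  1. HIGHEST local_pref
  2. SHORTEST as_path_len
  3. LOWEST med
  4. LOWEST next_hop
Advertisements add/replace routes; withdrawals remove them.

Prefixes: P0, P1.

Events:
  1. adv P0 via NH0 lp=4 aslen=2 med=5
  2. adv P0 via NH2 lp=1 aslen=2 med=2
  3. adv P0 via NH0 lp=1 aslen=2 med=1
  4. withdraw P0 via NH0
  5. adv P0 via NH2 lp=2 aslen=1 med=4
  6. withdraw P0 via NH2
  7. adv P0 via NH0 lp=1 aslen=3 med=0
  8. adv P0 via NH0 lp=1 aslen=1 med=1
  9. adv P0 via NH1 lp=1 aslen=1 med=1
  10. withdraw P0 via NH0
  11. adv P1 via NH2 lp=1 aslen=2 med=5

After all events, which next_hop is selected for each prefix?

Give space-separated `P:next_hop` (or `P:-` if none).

Answer: P0:NH1 P1:NH2

Derivation:
Op 1: best P0=NH0 P1=-
Op 2: best P0=NH0 P1=-
Op 3: best P0=NH0 P1=-
Op 4: best P0=NH2 P1=-
Op 5: best P0=NH2 P1=-
Op 6: best P0=- P1=-
Op 7: best P0=NH0 P1=-
Op 8: best P0=NH0 P1=-
Op 9: best P0=NH0 P1=-
Op 10: best P0=NH1 P1=-
Op 11: best P0=NH1 P1=NH2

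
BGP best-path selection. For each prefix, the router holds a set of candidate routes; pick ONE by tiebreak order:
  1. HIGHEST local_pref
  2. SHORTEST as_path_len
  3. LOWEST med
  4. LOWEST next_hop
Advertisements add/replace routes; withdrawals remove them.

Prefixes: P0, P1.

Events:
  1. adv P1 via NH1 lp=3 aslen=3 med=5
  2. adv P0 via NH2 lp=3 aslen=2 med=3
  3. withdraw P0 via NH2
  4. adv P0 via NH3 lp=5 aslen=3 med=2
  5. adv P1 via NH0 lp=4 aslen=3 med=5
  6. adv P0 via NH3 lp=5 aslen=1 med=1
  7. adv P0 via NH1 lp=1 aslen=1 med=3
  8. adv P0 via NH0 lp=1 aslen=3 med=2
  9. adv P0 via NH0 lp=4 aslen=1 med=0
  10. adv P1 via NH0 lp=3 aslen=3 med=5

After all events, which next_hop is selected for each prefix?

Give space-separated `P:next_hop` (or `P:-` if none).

Answer: P0:NH3 P1:NH0

Derivation:
Op 1: best P0=- P1=NH1
Op 2: best P0=NH2 P1=NH1
Op 3: best P0=- P1=NH1
Op 4: best P0=NH3 P1=NH1
Op 5: best P0=NH3 P1=NH0
Op 6: best P0=NH3 P1=NH0
Op 7: best P0=NH3 P1=NH0
Op 8: best P0=NH3 P1=NH0
Op 9: best P0=NH3 P1=NH0
Op 10: best P0=NH3 P1=NH0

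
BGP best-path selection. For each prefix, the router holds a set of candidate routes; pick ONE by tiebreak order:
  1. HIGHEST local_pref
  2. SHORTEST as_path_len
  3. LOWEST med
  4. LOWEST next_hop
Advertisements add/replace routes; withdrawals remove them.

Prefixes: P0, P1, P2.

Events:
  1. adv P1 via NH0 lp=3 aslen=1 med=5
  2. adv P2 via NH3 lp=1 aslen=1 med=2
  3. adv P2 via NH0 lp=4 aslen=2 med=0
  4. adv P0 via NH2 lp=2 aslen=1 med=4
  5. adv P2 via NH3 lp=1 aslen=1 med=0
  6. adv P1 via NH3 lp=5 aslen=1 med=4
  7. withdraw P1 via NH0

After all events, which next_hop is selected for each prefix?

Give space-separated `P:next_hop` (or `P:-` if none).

Op 1: best P0=- P1=NH0 P2=-
Op 2: best P0=- P1=NH0 P2=NH3
Op 3: best P0=- P1=NH0 P2=NH0
Op 4: best P0=NH2 P1=NH0 P2=NH0
Op 5: best P0=NH2 P1=NH0 P2=NH0
Op 6: best P0=NH2 P1=NH3 P2=NH0
Op 7: best P0=NH2 P1=NH3 P2=NH0

Answer: P0:NH2 P1:NH3 P2:NH0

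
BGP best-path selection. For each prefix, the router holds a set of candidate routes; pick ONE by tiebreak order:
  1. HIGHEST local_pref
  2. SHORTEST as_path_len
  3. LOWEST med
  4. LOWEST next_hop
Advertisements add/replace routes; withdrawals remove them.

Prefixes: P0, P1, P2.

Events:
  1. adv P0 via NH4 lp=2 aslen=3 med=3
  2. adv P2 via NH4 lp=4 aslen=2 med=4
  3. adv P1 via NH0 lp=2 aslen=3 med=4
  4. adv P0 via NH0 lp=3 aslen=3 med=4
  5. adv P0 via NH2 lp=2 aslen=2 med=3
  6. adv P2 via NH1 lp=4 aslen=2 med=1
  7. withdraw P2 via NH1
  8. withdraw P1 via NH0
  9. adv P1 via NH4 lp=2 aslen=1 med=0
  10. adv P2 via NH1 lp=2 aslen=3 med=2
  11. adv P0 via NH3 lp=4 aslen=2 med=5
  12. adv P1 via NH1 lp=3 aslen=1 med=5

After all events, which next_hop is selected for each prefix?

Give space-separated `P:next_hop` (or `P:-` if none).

Op 1: best P0=NH4 P1=- P2=-
Op 2: best P0=NH4 P1=- P2=NH4
Op 3: best P0=NH4 P1=NH0 P2=NH4
Op 4: best P0=NH0 P1=NH0 P2=NH4
Op 5: best P0=NH0 P1=NH0 P2=NH4
Op 6: best P0=NH0 P1=NH0 P2=NH1
Op 7: best P0=NH0 P1=NH0 P2=NH4
Op 8: best P0=NH0 P1=- P2=NH4
Op 9: best P0=NH0 P1=NH4 P2=NH4
Op 10: best P0=NH0 P1=NH4 P2=NH4
Op 11: best P0=NH3 P1=NH4 P2=NH4
Op 12: best P0=NH3 P1=NH1 P2=NH4

Answer: P0:NH3 P1:NH1 P2:NH4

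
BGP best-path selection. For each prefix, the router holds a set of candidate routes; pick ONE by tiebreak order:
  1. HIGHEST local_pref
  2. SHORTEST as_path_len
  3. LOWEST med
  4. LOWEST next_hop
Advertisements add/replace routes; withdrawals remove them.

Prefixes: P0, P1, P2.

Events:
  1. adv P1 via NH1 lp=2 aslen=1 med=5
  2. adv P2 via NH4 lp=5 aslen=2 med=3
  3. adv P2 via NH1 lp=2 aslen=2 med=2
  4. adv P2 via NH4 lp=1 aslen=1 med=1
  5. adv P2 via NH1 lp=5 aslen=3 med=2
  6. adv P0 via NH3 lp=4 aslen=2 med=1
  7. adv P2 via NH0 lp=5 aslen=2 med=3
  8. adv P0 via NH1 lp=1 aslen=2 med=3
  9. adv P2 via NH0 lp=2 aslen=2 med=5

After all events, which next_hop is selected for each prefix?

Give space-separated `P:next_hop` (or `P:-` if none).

Op 1: best P0=- P1=NH1 P2=-
Op 2: best P0=- P1=NH1 P2=NH4
Op 3: best P0=- P1=NH1 P2=NH4
Op 4: best P0=- P1=NH1 P2=NH1
Op 5: best P0=- P1=NH1 P2=NH1
Op 6: best P0=NH3 P1=NH1 P2=NH1
Op 7: best P0=NH3 P1=NH1 P2=NH0
Op 8: best P0=NH3 P1=NH1 P2=NH0
Op 9: best P0=NH3 P1=NH1 P2=NH1

Answer: P0:NH3 P1:NH1 P2:NH1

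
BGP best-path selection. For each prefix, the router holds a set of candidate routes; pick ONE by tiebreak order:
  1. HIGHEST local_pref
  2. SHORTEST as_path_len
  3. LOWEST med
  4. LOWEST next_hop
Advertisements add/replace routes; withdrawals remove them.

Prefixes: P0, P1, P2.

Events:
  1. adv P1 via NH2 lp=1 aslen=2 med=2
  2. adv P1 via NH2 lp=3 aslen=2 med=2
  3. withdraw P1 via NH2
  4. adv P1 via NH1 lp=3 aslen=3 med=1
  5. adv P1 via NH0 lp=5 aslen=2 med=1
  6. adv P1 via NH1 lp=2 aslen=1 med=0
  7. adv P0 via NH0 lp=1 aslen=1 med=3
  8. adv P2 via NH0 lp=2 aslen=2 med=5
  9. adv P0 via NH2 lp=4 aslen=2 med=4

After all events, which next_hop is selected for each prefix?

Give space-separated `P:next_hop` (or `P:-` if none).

Answer: P0:NH2 P1:NH0 P2:NH0

Derivation:
Op 1: best P0=- P1=NH2 P2=-
Op 2: best P0=- P1=NH2 P2=-
Op 3: best P0=- P1=- P2=-
Op 4: best P0=- P1=NH1 P2=-
Op 5: best P0=- P1=NH0 P2=-
Op 6: best P0=- P1=NH0 P2=-
Op 7: best P0=NH0 P1=NH0 P2=-
Op 8: best P0=NH0 P1=NH0 P2=NH0
Op 9: best P0=NH2 P1=NH0 P2=NH0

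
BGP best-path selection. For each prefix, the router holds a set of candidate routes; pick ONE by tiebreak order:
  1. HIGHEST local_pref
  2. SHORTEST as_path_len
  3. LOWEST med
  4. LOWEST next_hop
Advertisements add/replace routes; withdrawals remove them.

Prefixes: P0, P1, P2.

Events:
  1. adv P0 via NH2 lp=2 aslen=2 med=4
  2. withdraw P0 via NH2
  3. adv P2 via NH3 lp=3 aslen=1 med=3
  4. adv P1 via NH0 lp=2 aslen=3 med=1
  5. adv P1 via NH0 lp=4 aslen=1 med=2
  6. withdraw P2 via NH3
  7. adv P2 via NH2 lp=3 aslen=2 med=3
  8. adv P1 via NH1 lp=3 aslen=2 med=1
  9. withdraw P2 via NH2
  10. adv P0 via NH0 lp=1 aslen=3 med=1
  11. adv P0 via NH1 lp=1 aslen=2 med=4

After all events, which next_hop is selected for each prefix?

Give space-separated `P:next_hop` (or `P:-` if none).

Op 1: best P0=NH2 P1=- P2=-
Op 2: best P0=- P1=- P2=-
Op 3: best P0=- P1=- P2=NH3
Op 4: best P0=- P1=NH0 P2=NH3
Op 5: best P0=- P1=NH0 P2=NH3
Op 6: best P0=- P1=NH0 P2=-
Op 7: best P0=- P1=NH0 P2=NH2
Op 8: best P0=- P1=NH0 P2=NH2
Op 9: best P0=- P1=NH0 P2=-
Op 10: best P0=NH0 P1=NH0 P2=-
Op 11: best P0=NH1 P1=NH0 P2=-

Answer: P0:NH1 P1:NH0 P2:-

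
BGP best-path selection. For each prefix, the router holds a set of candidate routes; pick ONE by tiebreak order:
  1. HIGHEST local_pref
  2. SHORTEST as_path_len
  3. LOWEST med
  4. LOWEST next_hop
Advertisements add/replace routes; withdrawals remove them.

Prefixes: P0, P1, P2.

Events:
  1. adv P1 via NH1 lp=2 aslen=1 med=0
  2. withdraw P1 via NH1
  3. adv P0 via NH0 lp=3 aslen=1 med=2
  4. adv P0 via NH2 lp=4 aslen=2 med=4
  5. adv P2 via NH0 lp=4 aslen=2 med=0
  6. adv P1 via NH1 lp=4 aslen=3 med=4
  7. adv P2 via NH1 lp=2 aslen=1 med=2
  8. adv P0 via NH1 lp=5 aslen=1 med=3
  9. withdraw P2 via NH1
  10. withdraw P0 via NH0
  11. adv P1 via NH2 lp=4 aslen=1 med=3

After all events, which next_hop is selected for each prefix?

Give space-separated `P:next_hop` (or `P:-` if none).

Answer: P0:NH1 P1:NH2 P2:NH0

Derivation:
Op 1: best P0=- P1=NH1 P2=-
Op 2: best P0=- P1=- P2=-
Op 3: best P0=NH0 P1=- P2=-
Op 4: best P0=NH2 P1=- P2=-
Op 5: best P0=NH2 P1=- P2=NH0
Op 6: best P0=NH2 P1=NH1 P2=NH0
Op 7: best P0=NH2 P1=NH1 P2=NH0
Op 8: best P0=NH1 P1=NH1 P2=NH0
Op 9: best P0=NH1 P1=NH1 P2=NH0
Op 10: best P0=NH1 P1=NH1 P2=NH0
Op 11: best P0=NH1 P1=NH2 P2=NH0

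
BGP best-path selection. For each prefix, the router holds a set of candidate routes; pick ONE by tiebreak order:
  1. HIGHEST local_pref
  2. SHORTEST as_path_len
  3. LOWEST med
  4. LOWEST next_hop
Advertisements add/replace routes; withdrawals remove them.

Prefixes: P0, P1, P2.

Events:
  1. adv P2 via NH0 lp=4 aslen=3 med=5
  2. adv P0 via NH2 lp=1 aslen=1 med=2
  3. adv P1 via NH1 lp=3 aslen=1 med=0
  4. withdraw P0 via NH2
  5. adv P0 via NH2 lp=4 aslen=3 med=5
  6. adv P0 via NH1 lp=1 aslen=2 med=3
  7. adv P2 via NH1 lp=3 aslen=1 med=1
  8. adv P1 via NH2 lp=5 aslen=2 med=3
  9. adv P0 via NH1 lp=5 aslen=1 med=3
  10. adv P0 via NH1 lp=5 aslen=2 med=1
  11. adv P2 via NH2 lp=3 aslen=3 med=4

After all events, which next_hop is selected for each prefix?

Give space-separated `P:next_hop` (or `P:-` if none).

Op 1: best P0=- P1=- P2=NH0
Op 2: best P0=NH2 P1=- P2=NH0
Op 3: best P0=NH2 P1=NH1 P2=NH0
Op 4: best P0=- P1=NH1 P2=NH0
Op 5: best P0=NH2 P1=NH1 P2=NH0
Op 6: best P0=NH2 P1=NH1 P2=NH0
Op 7: best P0=NH2 P1=NH1 P2=NH0
Op 8: best P0=NH2 P1=NH2 P2=NH0
Op 9: best P0=NH1 P1=NH2 P2=NH0
Op 10: best P0=NH1 P1=NH2 P2=NH0
Op 11: best P0=NH1 P1=NH2 P2=NH0

Answer: P0:NH1 P1:NH2 P2:NH0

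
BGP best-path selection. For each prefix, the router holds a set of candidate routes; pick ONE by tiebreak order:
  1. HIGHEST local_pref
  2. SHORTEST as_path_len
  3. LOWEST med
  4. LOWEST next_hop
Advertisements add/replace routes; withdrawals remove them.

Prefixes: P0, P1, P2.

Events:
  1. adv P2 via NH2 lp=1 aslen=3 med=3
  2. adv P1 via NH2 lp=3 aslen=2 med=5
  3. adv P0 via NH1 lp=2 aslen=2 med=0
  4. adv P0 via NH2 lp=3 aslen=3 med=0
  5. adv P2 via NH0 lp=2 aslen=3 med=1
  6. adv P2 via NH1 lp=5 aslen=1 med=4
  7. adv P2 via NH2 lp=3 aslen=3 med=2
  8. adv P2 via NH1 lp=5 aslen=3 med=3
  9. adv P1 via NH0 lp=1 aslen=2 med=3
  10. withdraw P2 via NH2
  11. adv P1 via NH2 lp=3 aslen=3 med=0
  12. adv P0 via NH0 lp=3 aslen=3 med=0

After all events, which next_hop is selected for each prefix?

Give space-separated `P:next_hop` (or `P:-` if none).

Op 1: best P0=- P1=- P2=NH2
Op 2: best P0=- P1=NH2 P2=NH2
Op 3: best P0=NH1 P1=NH2 P2=NH2
Op 4: best P0=NH2 P1=NH2 P2=NH2
Op 5: best P0=NH2 P1=NH2 P2=NH0
Op 6: best P0=NH2 P1=NH2 P2=NH1
Op 7: best P0=NH2 P1=NH2 P2=NH1
Op 8: best P0=NH2 P1=NH2 P2=NH1
Op 9: best P0=NH2 P1=NH2 P2=NH1
Op 10: best P0=NH2 P1=NH2 P2=NH1
Op 11: best P0=NH2 P1=NH2 P2=NH1
Op 12: best P0=NH0 P1=NH2 P2=NH1

Answer: P0:NH0 P1:NH2 P2:NH1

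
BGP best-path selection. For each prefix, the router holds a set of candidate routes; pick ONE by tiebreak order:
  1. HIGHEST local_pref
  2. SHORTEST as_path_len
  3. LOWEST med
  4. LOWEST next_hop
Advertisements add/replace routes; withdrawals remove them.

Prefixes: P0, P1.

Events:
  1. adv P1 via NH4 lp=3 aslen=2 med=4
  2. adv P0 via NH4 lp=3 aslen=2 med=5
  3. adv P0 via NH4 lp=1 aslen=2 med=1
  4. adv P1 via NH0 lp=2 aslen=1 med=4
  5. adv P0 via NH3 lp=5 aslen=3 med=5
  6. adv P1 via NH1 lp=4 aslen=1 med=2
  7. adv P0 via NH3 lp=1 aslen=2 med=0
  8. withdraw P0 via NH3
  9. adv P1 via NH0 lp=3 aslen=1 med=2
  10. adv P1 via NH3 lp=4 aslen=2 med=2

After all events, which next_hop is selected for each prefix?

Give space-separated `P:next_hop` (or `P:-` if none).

Op 1: best P0=- P1=NH4
Op 2: best P0=NH4 P1=NH4
Op 3: best P0=NH4 P1=NH4
Op 4: best P0=NH4 P1=NH4
Op 5: best P0=NH3 P1=NH4
Op 6: best P0=NH3 P1=NH1
Op 7: best P0=NH3 P1=NH1
Op 8: best P0=NH4 P1=NH1
Op 9: best P0=NH4 P1=NH1
Op 10: best P0=NH4 P1=NH1

Answer: P0:NH4 P1:NH1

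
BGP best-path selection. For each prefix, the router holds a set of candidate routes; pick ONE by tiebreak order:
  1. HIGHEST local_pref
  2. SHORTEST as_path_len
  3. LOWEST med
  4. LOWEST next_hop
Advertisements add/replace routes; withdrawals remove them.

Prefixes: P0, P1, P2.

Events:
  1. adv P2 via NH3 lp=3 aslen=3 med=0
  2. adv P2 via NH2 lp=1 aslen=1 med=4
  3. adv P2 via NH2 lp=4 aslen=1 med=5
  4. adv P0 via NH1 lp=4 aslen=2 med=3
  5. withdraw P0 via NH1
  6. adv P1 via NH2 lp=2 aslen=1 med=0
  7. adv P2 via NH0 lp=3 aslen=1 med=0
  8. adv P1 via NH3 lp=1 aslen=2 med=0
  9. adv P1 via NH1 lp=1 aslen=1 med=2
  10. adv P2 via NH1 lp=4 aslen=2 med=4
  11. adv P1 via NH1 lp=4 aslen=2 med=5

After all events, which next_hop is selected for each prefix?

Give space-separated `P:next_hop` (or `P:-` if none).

Answer: P0:- P1:NH1 P2:NH2

Derivation:
Op 1: best P0=- P1=- P2=NH3
Op 2: best P0=- P1=- P2=NH3
Op 3: best P0=- P1=- P2=NH2
Op 4: best P0=NH1 P1=- P2=NH2
Op 5: best P0=- P1=- P2=NH2
Op 6: best P0=- P1=NH2 P2=NH2
Op 7: best P0=- P1=NH2 P2=NH2
Op 8: best P0=- P1=NH2 P2=NH2
Op 9: best P0=- P1=NH2 P2=NH2
Op 10: best P0=- P1=NH2 P2=NH2
Op 11: best P0=- P1=NH1 P2=NH2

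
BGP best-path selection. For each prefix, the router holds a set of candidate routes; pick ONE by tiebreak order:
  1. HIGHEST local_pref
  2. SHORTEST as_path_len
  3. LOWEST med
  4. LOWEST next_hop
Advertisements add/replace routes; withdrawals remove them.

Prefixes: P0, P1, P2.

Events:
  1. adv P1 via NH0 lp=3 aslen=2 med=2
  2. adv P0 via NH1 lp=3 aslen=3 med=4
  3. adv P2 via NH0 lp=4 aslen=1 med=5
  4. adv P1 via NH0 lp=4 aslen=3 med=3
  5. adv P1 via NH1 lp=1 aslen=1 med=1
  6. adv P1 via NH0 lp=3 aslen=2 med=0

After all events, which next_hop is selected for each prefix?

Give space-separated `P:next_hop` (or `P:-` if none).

Op 1: best P0=- P1=NH0 P2=-
Op 2: best P0=NH1 P1=NH0 P2=-
Op 3: best P0=NH1 P1=NH0 P2=NH0
Op 4: best P0=NH1 P1=NH0 P2=NH0
Op 5: best P0=NH1 P1=NH0 P2=NH0
Op 6: best P0=NH1 P1=NH0 P2=NH0

Answer: P0:NH1 P1:NH0 P2:NH0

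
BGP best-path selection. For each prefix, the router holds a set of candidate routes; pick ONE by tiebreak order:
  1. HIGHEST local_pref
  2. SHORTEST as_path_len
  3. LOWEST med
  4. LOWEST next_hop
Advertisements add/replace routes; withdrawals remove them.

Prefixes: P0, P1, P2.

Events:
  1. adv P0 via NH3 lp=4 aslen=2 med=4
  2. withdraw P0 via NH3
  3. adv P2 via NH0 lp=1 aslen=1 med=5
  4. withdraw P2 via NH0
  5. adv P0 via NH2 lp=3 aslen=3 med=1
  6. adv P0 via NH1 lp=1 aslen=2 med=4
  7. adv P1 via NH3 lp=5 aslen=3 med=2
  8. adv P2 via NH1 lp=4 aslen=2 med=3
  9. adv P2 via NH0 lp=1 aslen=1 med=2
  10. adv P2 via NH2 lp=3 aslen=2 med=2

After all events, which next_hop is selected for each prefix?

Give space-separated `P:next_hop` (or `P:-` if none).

Answer: P0:NH2 P1:NH3 P2:NH1

Derivation:
Op 1: best P0=NH3 P1=- P2=-
Op 2: best P0=- P1=- P2=-
Op 3: best P0=- P1=- P2=NH0
Op 4: best P0=- P1=- P2=-
Op 5: best P0=NH2 P1=- P2=-
Op 6: best P0=NH2 P1=- P2=-
Op 7: best P0=NH2 P1=NH3 P2=-
Op 8: best P0=NH2 P1=NH3 P2=NH1
Op 9: best P0=NH2 P1=NH3 P2=NH1
Op 10: best P0=NH2 P1=NH3 P2=NH1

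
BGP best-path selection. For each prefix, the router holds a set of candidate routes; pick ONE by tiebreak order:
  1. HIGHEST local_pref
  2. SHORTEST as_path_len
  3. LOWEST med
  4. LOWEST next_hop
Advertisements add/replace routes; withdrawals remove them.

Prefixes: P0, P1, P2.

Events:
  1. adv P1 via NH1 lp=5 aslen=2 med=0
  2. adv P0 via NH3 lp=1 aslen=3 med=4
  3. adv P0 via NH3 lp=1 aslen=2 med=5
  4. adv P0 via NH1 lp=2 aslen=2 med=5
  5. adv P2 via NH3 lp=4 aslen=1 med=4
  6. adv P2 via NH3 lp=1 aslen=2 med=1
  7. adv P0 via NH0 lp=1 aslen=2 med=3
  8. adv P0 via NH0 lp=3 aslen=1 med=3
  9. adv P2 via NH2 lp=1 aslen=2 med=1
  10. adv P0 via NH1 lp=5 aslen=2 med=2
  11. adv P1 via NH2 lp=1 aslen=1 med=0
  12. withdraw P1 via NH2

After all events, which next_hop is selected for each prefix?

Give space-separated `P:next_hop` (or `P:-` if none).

Op 1: best P0=- P1=NH1 P2=-
Op 2: best P0=NH3 P1=NH1 P2=-
Op 3: best P0=NH3 P1=NH1 P2=-
Op 4: best P0=NH1 P1=NH1 P2=-
Op 5: best P0=NH1 P1=NH1 P2=NH3
Op 6: best P0=NH1 P1=NH1 P2=NH3
Op 7: best P0=NH1 P1=NH1 P2=NH3
Op 8: best P0=NH0 P1=NH1 P2=NH3
Op 9: best P0=NH0 P1=NH1 P2=NH2
Op 10: best P0=NH1 P1=NH1 P2=NH2
Op 11: best P0=NH1 P1=NH1 P2=NH2
Op 12: best P0=NH1 P1=NH1 P2=NH2

Answer: P0:NH1 P1:NH1 P2:NH2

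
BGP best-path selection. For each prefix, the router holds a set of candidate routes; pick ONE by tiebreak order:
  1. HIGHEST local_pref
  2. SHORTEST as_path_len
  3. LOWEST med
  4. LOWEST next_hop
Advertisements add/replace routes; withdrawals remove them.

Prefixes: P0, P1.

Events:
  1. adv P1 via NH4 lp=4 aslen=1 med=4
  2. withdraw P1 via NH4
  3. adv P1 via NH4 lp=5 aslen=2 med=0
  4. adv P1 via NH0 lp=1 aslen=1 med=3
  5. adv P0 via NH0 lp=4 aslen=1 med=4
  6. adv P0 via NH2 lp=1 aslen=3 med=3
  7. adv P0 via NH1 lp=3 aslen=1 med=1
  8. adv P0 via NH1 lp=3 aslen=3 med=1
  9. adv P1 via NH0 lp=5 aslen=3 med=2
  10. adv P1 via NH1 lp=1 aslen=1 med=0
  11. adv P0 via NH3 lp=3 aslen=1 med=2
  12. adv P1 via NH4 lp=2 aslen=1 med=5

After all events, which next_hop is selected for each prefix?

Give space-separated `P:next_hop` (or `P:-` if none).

Op 1: best P0=- P1=NH4
Op 2: best P0=- P1=-
Op 3: best P0=- P1=NH4
Op 4: best P0=- P1=NH4
Op 5: best P0=NH0 P1=NH4
Op 6: best P0=NH0 P1=NH4
Op 7: best P0=NH0 P1=NH4
Op 8: best P0=NH0 P1=NH4
Op 9: best P0=NH0 P1=NH4
Op 10: best P0=NH0 P1=NH4
Op 11: best P0=NH0 P1=NH4
Op 12: best P0=NH0 P1=NH0

Answer: P0:NH0 P1:NH0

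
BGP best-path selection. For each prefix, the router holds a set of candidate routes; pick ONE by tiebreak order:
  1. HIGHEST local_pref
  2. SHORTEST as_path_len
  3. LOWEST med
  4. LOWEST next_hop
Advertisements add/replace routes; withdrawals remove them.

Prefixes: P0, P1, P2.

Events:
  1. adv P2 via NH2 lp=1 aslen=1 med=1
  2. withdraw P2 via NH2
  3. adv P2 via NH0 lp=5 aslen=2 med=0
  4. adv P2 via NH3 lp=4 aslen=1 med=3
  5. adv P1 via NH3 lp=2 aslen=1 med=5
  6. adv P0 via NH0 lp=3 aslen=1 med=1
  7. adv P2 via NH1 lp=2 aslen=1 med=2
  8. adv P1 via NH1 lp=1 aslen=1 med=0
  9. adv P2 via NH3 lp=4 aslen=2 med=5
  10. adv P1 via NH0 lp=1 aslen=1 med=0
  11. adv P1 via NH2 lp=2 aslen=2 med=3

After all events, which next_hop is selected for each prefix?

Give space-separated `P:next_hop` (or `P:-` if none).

Op 1: best P0=- P1=- P2=NH2
Op 2: best P0=- P1=- P2=-
Op 3: best P0=- P1=- P2=NH0
Op 4: best P0=- P1=- P2=NH0
Op 5: best P0=- P1=NH3 P2=NH0
Op 6: best P0=NH0 P1=NH3 P2=NH0
Op 7: best P0=NH0 P1=NH3 P2=NH0
Op 8: best P0=NH0 P1=NH3 P2=NH0
Op 9: best P0=NH0 P1=NH3 P2=NH0
Op 10: best P0=NH0 P1=NH3 P2=NH0
Op 11: best P0=NH0 P1=NH3 P2=NH0

Answer: P0:NH0 P1:NH3 P2:NH0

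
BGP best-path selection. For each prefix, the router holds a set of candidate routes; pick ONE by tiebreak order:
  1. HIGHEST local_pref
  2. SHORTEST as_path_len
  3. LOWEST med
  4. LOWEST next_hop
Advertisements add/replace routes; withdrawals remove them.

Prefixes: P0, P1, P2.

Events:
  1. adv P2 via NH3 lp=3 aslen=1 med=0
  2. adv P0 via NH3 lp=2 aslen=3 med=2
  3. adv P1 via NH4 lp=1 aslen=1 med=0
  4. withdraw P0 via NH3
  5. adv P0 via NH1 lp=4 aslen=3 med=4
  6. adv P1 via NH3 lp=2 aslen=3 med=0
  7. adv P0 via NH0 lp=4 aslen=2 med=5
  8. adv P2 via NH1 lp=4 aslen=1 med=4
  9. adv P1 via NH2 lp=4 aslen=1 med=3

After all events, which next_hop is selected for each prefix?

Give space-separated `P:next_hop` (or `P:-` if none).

Answer: P0:NH0 P1:NH2 P2:NH1

Derivation:
Op 1: best P0=- P1=- P2=NH3
Op 2: best P0=NH3 P1=- P2=NH3
Op 3: best P0=NH3 P1=NH4 P2=NH3
Op 4: best P0=- P1=NH4 P2=NH3
Op 5: best P0=NH1 P1=NH4 P2=NH3
Op 6: best P0=NH1 P1=NH3 P2=NH3
Op 7: best P0=NH0 P1=NH3 P2=NH3
Op 8: best P0=NH0 P1=NH3 P2=NH1
Op 9: best P0=NH0 P1=NH2 P2=NH1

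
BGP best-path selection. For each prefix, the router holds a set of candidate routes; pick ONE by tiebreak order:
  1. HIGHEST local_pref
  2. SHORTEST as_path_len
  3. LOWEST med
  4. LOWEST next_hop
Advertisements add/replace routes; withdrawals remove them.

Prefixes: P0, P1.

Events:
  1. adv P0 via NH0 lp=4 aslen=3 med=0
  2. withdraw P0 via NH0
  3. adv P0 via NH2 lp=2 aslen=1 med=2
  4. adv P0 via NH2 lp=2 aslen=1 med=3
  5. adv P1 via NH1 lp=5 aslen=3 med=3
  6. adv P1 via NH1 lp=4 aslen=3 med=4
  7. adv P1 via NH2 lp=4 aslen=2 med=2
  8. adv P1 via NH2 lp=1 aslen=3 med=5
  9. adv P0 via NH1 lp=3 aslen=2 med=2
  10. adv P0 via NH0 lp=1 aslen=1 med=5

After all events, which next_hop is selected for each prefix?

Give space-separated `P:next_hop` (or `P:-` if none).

Answer: P0:NH1 P1:NH1

Derivation:
Op 1: best P0=NH0 P1=-
Op 2: best P0=- P1=-
Op 3: best P0=NH2 P1=-
Op 4: best P0=NH2 P1=-
Op 5: best P0=NH2 P1=NH1
Op 6: best P0=NH2 P1=NH1
Op 7: best P0=NH2 P1=NH2
Op 8: best P0=NH2 P1=NH1
Op 9: best P0=NH1 P1=NH1
Op 10: best P0=NH1 P1=NH1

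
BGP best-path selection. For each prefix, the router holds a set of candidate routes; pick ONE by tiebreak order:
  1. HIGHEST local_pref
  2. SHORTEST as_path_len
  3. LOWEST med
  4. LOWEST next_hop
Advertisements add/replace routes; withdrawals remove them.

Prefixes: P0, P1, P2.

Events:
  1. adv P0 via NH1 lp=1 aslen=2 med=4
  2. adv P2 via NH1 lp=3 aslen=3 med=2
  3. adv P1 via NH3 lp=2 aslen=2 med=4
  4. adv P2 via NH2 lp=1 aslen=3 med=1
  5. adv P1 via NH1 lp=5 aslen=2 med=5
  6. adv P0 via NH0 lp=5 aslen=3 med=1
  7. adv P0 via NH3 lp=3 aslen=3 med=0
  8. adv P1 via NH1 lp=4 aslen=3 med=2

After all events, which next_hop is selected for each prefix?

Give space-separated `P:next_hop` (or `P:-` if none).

Op 1: best P0=NH1 P1=- P2=-
Op 2: best P0=NH1 P1=- P2=NH1
Op 3: best P0=NH1 P1=NH3 P2=NH1
Op 4: best P0=NH1 P1=NH3 P2=NH1
Op 5: best P0=NH1 P1=NH1 P2=NH1
Op 6: best P0=NH0 P1=NH1 P2=NH1
Op 7: best P0=NH0 P1=NH1 P2=NH1
Op 8: best P0=NH0 P1=NH1 P2=NH1

Answer: P0:NH0 P1:NH1 P2:NH1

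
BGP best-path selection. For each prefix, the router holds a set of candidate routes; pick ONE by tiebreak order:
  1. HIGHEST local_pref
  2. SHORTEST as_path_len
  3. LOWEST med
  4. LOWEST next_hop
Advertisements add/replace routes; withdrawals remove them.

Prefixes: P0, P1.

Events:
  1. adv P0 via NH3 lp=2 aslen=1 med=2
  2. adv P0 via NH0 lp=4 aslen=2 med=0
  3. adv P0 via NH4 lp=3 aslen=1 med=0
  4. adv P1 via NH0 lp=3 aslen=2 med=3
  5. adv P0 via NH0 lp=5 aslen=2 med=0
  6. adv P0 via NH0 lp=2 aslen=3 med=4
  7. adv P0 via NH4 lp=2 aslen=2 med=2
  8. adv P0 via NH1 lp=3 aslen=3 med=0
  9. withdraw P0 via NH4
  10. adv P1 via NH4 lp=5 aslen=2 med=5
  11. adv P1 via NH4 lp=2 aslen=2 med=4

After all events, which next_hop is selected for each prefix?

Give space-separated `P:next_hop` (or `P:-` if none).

Op 1: best P0=NH3 P1=-
Op 2: best P0=NH0 P1=-
Op 3: best P0=NH0 P1=-
Op 4: best P0=NH0 P1=NH0
Op 5: best P0=NH0 P1=NH0
Op 6: best P0=NH4 P1=NH0
Op 7: best P0=NH3 P1=NH0
Op 8: best P0=NH1 P1=NH0
Op 9: best P0=NH1 P1=NH0
Op 10: best P0=NH1 P1=NH4
Op 11: best P0=NH1 P1=NH0

Answer: P0:NH1 P1:NH0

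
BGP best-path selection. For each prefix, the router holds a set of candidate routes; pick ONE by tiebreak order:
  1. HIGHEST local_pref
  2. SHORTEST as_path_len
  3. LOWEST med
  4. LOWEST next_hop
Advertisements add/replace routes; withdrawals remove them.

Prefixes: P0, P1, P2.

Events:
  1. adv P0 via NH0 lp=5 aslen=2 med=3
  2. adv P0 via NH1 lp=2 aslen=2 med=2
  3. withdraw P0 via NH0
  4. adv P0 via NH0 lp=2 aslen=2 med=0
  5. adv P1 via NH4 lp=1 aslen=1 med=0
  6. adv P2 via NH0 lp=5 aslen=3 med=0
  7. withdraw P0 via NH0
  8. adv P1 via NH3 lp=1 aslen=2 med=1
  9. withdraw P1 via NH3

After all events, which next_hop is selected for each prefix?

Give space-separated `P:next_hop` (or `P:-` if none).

Answer: P0:NH1 P1:NH4 P2:NH0

Derivation:
Op 1: best P0=NH0 P1=- P2=-
Op 2: best P0=NH0 P1=- P2=-
Op 3: best P0=NH1 P1=- P2=-
Op 4: best P0=NH0 P1=- P2=-
Op 5: best P0=NH0 P1=NH4 P2=-
Op 6: best P0=NH0 P1=NH4 P2=NH0
Op 7: best P0=NH1 P1=NH4 P2=NH0
Op 8: best P0=NH1 P1=NH4 P2=NH0
Op 9: best P0=NH1 P1=NH4 P2=NH0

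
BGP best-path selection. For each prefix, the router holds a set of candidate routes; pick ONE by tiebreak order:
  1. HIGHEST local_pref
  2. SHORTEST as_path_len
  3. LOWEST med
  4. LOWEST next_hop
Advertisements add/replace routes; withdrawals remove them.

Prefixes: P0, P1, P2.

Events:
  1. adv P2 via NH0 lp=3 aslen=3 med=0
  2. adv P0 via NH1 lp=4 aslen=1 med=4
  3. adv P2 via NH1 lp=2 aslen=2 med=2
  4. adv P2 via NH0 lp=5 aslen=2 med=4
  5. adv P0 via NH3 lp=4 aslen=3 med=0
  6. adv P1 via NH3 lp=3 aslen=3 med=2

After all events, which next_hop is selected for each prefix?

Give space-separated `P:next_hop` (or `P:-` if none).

Answer: P0:NH1 P1:NH3 P2:NH0

Derivation:
Op 1: best P0=- P1=- P2=NH0
Op 2: best P0=NH1 P1=- P2=NH0
Op 3: best P0=NH1 P1=- P2=NH0
Op 4: best P0=NH1 P1=- P2=NH0
Op 5: best P0=NH1 P1=- P2=NH0
Op 6: best P0=NH1 P1=NH3 P2=NH0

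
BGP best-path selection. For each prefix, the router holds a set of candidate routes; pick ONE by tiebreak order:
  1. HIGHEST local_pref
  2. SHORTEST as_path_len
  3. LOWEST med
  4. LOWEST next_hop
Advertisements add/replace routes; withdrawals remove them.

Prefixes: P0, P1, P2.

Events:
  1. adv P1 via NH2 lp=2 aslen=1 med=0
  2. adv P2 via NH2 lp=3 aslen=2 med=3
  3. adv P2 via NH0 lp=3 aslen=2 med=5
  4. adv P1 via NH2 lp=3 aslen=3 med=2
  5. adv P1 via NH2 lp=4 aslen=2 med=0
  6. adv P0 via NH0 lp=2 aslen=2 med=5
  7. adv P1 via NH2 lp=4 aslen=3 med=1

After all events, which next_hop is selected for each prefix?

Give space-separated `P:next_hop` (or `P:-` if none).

Op 1: best P0=- P1=NH2 P2=-
Op 2: best P0=- P1=NH2 P2=NH2
Op 3: best P0=- P1=NH2 P2=NH2
Op 4: best P0=- P1=NH2 P2=NH2
Op 5: best P0=- P1=NH2 P2=NH2
Op 6: best P0=NH0 P1=NH2 P2=NH2
Op 7: best P0=NH0 P1=NH2 P2=NH2

Answer: P0:NH0 P1:NH2 P2:NH2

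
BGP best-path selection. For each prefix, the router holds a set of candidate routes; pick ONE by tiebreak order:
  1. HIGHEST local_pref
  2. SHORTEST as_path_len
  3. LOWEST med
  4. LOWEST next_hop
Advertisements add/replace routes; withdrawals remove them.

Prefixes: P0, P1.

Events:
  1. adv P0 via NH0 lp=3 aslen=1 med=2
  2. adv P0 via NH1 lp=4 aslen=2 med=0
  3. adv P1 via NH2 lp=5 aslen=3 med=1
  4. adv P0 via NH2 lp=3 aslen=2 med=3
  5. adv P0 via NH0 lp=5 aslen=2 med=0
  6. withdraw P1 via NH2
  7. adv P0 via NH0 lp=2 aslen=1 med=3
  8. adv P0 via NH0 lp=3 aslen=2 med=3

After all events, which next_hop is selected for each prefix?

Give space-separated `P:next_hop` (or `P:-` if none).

Answer: P0:NH1 P1:-

Derivation:
Op 1: best P0=NH0 P1=-
Op 2: best P0=NH1 P1=-
Op 3: best P0=NH1 P1=NH2
Op 4: best P0=NH1 P1=NH2
Op 5: best P0=NH0 P1=NH2
Op 6: best P0=NH0 P1=-
Op 7: best P0=NH1 P1=-
Op 8: best P0=NH1 P1=-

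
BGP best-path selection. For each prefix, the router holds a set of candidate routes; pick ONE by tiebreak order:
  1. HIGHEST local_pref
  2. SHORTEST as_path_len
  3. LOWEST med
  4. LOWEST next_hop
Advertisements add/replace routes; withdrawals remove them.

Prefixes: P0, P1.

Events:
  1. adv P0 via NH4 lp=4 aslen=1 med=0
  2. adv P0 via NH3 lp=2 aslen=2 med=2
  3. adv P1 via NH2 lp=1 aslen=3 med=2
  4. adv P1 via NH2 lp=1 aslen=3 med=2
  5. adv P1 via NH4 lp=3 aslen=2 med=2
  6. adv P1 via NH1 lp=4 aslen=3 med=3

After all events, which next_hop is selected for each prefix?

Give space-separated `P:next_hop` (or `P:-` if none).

Op 1: best P0=NH4 P1=-
Op 2: best P0=NH4 P1=-
Op 3: best P0=NH4 P1=NH2
Op 4: best P0=NH4 P1=NH2
Op 5: best P0=NH4 P1=NH4
Op 6: best P0=NH4 P1=NH1

Answer: P0:NH4 P1:NH1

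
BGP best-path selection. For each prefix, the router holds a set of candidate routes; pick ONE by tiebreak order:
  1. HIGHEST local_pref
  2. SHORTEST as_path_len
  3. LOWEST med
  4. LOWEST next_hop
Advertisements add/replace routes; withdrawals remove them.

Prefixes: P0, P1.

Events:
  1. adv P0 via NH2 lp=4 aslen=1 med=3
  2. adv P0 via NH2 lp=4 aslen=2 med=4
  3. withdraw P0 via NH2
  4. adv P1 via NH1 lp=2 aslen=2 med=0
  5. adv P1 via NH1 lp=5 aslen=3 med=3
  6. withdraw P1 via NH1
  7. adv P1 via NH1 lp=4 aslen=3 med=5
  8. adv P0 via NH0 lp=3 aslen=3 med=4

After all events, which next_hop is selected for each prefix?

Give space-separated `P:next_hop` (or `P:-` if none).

Answer: P0:NH0 P1:NH1

Derivation:
Op 1: best P0=NH2 P1=-
Op 2: best P0=NH2 P1=-
Op 3: best P0=- P1=-
Op 4: best P0=- P1=NH1
Op 5: best P0=- P1=NH1
Op 6: best P0=- P1=-
Op 7: best P0=- P1=NH1
Op 8: best P0=NH0 P1=NH1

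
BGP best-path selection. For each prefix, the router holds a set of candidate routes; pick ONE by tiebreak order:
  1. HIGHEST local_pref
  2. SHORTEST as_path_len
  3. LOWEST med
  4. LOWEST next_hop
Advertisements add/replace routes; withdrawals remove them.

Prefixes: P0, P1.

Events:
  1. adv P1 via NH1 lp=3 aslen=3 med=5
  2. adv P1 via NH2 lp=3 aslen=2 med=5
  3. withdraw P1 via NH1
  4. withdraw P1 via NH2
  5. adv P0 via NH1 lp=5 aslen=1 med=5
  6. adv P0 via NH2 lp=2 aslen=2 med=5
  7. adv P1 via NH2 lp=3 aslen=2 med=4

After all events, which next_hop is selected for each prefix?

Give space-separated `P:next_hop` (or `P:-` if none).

Op 1: best P0=- P1=NH1
Op 2: best P0=- P1=NH2
Op 3: best P0=- P1=NH2
Op 4: best P0=- P1=-
Op 5: best P0=NH1 P1=-
Op 6: best P0=NH1 P1=-
Op 7: best P0=NH1 P1=NH2

Answer: P0:NH1 P1:NH2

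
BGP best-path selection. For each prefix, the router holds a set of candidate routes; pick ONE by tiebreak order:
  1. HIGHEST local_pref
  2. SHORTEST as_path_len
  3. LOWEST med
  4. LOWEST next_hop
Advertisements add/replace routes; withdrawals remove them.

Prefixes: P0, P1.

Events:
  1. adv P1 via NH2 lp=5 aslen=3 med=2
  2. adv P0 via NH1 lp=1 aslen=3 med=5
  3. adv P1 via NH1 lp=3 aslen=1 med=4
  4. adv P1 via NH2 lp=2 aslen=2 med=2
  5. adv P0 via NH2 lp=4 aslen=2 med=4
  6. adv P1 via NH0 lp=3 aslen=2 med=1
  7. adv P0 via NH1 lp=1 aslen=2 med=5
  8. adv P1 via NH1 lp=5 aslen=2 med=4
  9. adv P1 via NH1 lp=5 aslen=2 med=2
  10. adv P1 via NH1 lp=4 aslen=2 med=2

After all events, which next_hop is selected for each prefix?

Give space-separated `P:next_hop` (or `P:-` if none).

Answer: P0:NH2 P1:NH1

Derivation:
Op 1: best P0=- P1=NH2
Op 2: best P0=NH1 P1=NH2
Op 3: best P0=NH1 P1=NH2
Op 4: best P0=NH1 P1=NH1
Op 5: best P0=NH2 P1=NH1
Op 6: best P0=NH2 P1=NH1
Op 7: best P0=NH2 P1=NH1
Op 8: best P0=NH2 P1=NH1
Op 9: best P0=NH2 P1=NH1
Op 10: best P0=NH2 P1=NH1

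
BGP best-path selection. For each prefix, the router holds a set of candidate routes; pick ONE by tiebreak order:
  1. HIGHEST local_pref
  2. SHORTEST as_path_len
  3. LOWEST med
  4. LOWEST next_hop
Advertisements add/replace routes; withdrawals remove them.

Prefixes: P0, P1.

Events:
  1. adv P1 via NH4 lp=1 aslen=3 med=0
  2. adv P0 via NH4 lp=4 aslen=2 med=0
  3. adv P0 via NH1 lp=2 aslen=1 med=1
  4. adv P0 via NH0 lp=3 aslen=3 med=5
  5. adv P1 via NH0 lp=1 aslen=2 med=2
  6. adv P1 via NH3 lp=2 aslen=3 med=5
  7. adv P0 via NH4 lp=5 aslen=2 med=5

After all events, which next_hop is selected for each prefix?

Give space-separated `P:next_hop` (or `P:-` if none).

Answer: P0:NH4 P1:NH3

Derivation:
Op 1: best P0=- P1=NH4
Op 2: best P0=NH4 P1=NH4
Op 3: best P0=NH4 P1=NH4
Op 4: best P0=NH4 P1=NH4
Op 5: best P0=NH4 P1=NH0
Op 6: best P0=NH4 P1=NH3
Op 7: best P0=NH4 P1=NH3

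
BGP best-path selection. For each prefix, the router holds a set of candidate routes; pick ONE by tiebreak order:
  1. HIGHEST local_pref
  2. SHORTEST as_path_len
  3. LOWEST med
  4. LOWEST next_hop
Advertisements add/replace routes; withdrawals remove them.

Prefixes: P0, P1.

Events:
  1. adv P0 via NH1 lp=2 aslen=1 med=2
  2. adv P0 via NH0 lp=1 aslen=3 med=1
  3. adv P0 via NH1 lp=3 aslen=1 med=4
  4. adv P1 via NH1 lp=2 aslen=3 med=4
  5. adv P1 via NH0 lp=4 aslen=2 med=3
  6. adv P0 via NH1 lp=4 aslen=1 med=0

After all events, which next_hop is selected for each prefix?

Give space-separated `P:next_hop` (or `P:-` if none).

Op 1: best P0=NH1 P1=-
Op 2: best P0=NH1 P1=-
Op 3: best P0=NH1 P1=-
Op 4: best P0=NH1 P1=NH1
Op 5: best P0=NH1 P1=NH0
Op 6: best P0=NH1 P1=NH0

Answer: P0:NH1 P1:NH0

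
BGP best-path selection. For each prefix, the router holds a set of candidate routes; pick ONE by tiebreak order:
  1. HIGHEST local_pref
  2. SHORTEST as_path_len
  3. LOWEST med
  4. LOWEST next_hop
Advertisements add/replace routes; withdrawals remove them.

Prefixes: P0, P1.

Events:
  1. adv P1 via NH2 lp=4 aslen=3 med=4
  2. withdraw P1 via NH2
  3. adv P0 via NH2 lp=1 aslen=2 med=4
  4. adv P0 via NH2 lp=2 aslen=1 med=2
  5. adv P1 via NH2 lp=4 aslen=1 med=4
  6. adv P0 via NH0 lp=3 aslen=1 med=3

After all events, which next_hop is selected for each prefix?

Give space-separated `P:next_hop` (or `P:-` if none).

Answer: P0:NH0 P1:NH2

Derivation:
Op 1: best P0=- P1=NH2
Op 2: best P0=- P1=-
Op 3: best P0=NH2 P1=-
Op 4: best P0=NH2 P1=-
Op 5: best P0=NH2 P1=NH2
Op 6: best P0=NH0 P1=NH2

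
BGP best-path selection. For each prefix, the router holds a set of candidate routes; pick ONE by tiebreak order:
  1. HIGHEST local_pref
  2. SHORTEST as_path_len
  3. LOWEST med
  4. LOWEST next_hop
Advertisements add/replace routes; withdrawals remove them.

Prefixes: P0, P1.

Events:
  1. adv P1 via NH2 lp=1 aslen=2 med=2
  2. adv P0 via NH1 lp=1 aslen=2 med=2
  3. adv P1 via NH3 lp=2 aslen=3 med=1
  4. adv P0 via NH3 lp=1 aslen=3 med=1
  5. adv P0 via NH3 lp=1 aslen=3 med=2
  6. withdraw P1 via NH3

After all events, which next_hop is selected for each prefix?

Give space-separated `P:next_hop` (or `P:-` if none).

Op 1: best P0=- P1=NH2
Op 2: best P0=NH1 P1=NH2
Op 3: best P0=NH1 P1=NH3
Op 4: best P0=NH1 P1=NH3
Op 5: best P0=NH1 P1=NH3
Op 6: best P0=NH1 P1=NH2

Answer: P0:NH1 P1:NH2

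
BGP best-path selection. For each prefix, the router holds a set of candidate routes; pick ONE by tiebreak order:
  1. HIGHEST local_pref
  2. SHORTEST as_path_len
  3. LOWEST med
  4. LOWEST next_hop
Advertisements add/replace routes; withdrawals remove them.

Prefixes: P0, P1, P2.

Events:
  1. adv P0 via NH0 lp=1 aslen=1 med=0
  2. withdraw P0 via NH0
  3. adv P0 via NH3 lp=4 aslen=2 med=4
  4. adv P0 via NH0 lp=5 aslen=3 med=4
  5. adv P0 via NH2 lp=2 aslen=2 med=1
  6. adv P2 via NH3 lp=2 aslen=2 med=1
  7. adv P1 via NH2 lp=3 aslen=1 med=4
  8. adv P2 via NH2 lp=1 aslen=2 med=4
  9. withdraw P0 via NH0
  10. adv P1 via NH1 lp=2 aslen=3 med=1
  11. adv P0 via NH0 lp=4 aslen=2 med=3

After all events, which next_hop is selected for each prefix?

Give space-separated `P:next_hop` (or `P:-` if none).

Answer: P0:NH0 P1:NH2 P2:NH3

Derivation:
Op 1: best P0=NH0 P1=- P2=-
Op 2: best P0=- P1=- P2=-
Op 3: best P0=NH3 P1=- P2=-
Op 4: best P0=NH0 P1=- P2=-
Op 5: best P0=NH0 P1=- P2=-
Op 6: best P0=NH0 P1=- P2=NH3
Op 7: best P0=NH0 P1=NH2 P2=NH3
Op 8: best P0=NH0 P1=NH2 P2=NH3
Op 9: best P0=NH3 P1=NH2 P2=NH3
Op 10: best P0=NH3 P1=NH2 P2=NH3
Op 11: best P0=NH0 P1=NH2 P2=NH3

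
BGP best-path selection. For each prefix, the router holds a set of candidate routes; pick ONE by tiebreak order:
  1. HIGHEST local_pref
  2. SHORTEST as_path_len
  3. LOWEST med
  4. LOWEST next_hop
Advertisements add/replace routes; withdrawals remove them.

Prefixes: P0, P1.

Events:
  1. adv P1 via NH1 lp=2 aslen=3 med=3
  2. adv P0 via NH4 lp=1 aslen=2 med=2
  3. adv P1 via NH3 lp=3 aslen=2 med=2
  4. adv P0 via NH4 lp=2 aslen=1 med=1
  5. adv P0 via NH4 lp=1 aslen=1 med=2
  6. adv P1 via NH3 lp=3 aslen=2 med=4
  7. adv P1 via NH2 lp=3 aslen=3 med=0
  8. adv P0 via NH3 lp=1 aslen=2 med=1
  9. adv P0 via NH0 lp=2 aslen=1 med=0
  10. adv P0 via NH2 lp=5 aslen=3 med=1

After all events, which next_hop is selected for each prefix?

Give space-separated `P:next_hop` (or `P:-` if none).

Op 1: best P0=- P1=NH1
Op 2: best P0=NH4 P1=NH1
Op 3: best P0=NH4 P1=NH3
Op 4: best P0=NH4 P1=NH3
Op 5: best P0=NH4 P1=NH3
Op 6: best P0=NH4 P1=NH3
Op 7: best P0=NH4 P1=NH3
Op 8: best P0=NH4 P1=NH3
Op 9: best P0=NH0 P1=NH3
Op 10: best P0=NH2 P1=NH3

Answer: P0:NH2 P1:NH3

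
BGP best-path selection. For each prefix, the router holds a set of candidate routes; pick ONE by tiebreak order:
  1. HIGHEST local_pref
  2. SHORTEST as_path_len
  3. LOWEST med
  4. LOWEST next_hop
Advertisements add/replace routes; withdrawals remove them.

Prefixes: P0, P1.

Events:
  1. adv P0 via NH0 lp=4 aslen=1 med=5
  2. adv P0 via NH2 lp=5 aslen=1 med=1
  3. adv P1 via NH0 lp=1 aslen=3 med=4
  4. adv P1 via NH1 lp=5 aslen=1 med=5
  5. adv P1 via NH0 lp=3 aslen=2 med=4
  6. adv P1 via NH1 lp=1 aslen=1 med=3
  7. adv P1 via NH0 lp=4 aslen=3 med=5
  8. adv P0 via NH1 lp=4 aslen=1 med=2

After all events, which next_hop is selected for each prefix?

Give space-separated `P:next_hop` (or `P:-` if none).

Answer: P0:NH2 P1:NH0

Derivation:
Op 1: best P0=NH0 P1=-
Op 2: best P0=NH2 P1=-
Op 3: best P0=NH2 P1=NH0
Op 4: best P0=NH2 P1=NH1
Op 5: best P0=NH2 P1=NH1
Op 6: best P0=NH2 P1=NH0
Op 7: best P0=NH2 P1=NH0
Op 8: best P0=NH2 P1=NH0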